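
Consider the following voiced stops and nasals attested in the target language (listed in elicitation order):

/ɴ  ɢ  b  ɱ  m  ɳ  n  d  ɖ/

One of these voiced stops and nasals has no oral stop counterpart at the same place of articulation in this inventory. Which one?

/ɱ/

Bilabial: /b/ ~ /m/
Alveolar: /d/ ~ /n/
Retroflex: /ɖ/ ~ /ɳ/
Uvular: /ɢ/ ~ /ɴ/
Labiodental: only /ɱ/ (nasal); no oral stop partner.
So /ɱ/ is the unpaired segment.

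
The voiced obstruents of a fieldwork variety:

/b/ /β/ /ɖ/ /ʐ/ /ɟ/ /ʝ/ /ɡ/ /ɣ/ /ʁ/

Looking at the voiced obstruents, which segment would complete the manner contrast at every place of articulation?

bilabial: stop /b/, fricative /β/.
retroflex: stop /ɖ/, fricative /ʐ/.
palatal: stop /ɟ/, fricative /ʝ/.
velar: stop /ɡ/, fricative /ɣ/.
uvular: stop —, fricative /ʁ/.
The uvular row has no stop member, so the gap is the uvular stop /ɢ/.

/ɢ/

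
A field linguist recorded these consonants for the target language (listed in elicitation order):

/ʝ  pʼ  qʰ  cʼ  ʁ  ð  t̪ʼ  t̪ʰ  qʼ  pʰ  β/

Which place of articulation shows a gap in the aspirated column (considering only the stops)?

place of articulation  aspirated  ejective
bilabial          pʰ        pʼ      
dental            t̪ʰ       t̪ʼ     
palatal           —         cʼ      
uvular            qʰ        qʼ      
Every place of articulation has an aspirated member except palatal, where /cʰ/ would be expected.

palatal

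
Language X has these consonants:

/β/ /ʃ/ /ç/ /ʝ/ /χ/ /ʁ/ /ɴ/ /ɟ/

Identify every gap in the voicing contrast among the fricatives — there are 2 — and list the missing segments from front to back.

Voiceless: /ʃ/ (postalveolar), /ç/ (palatal), /χ/ (uvular).
Voiced: /β/ (bilabial), /ʝ/ (palatal), /ʁ/ (uvular).
Gaps, from front to back: bilabial lacks voiceless (/ɸ/); postalveolar lacks voiced (/ʒ/).

/ɸ/, /ʒ/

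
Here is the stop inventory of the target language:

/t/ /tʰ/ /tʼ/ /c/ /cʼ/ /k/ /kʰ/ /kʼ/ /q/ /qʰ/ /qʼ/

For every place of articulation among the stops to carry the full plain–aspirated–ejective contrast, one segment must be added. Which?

place of articulation  plain     aspirated  ejective
alveolar          t         tʰ        tʼ      
palatal           c         —         cʼ      
velar             k         kʰ        kʼ      
uvular            q         qʰ        qʼ      
The palatal row has no aspirated member, so the gap is the aspirated palatal stop /cʰ/.

/cʰ/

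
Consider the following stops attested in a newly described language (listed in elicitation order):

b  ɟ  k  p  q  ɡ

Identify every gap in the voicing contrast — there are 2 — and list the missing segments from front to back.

/c/, /ɢ/

Voiceless: /p/ (bilabial), /k/ (velar), /q/ (uvular).
Voiced: /b/ (bilabial), /ɟ/ (palatal), /ɡ/ (velar).
Gaps, from front to back: palatal lacks voiceless (/c/); uvular lacks voiced (/ɢ/).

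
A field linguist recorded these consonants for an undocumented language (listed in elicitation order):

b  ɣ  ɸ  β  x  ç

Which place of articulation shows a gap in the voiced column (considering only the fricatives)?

palatal

bilabial: voiceless /ɸ/, voiced /β/.
palatal: voiceless /ç/, voiced —.
velar: voiceless /x/, voiced /ɣ/.
Every place of articulation has a voiced member except palatal, where /ʝ/ would be expected.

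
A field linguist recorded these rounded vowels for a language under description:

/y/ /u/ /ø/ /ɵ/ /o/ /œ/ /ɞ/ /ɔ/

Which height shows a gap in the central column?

high

high: front /y/, central —, back /u/.
high-mid: front /ø/, central /ɵ/, back /o/.
low-mid: front /œ/, central /ɞ/, back /ɔ/.
Every height has a central member except high, where /ʉ/ would be expected.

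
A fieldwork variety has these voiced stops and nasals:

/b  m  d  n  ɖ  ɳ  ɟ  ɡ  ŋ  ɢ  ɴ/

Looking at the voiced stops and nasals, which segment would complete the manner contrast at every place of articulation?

/ɲ/

bilabial: oral stop /b/, nasal /m/.
alveolar: oral stop /d/, nasal /n/.
retroflex: oral stop /ɖ/, nasal /ɳ/.
palatal: oral stop /ɟ/, nasal —.
velar: oral stop /ɡ/, nasal /ŋ/.
uvular: oral stop /ɢ/, nasal /ɴ/.
The palatal row has no nasal member, so the gap is the palatal nasal /ɲ/.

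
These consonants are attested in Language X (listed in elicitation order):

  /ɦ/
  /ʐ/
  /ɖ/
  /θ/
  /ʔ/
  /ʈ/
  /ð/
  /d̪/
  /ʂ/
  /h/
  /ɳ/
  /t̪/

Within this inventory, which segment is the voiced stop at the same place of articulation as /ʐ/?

/ʐ/ is a voiced retroflex fricative.
The voiced stop at the same place is a voiced retroflex stop — in this inventory, /ɖ/.

/ɖ/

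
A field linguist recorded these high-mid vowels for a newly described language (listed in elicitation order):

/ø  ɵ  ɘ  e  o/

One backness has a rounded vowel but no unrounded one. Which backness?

back

backness          unrounded  rounded 
front             e         ø       
central           ɘ         ɵ       
back              —         o       
Every backness has an unrounded member except back, where /ɤ/ would be expected.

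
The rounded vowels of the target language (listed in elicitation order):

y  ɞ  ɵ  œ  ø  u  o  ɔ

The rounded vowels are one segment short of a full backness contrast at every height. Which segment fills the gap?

/ʉ/

Front: /y/ (high), /ø/ (high-mid), /œ/ (low-mid).
Central: /ɵ/ (high-mid), /ɞ/ (low-mid).
Back: /u/ (high), /o/ (high-mid), /ɔ/ (low-mid).
The high row has no central member, so the gap is the high central rounded vowel /ʉ/.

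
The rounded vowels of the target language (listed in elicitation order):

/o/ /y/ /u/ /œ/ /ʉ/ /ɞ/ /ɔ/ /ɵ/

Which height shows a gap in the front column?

height            front     central   back    
high              y         ʉ         u       
high-mid          —         ɵ         o       
low-mid           œ         ɞ         ɔ       
Every height has a front member except high-mid, where /ø/ would be expected.

high-mid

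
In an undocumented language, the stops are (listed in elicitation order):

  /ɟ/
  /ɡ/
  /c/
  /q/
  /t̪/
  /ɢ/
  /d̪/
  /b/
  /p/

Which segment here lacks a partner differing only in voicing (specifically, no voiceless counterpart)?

Bilabial: /p/ ~ /b/
Dental: /t̪/ ~ /d̪/
Palatal: /c/ ~ /ɟ/
Uvular: /q/ ~ /ɢ/
Velar: only /ɡ/ (voiced); no voiceless partner.
So /ɡ/ is the unpaired segment.

/ɡ/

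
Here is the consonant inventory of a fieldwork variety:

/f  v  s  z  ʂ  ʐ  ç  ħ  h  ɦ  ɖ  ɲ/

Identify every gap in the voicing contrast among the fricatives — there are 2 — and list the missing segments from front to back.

/ʝ/, /ʕ/

labiodental: voiceless /f/, voiced /v/.
alveolar: voiceless /s/, voiced /z/.
retroflex: voiceless /ʂ/, voiced /ʐ/.
palatal: voiceless /ç/, voiced —.
pharyngeal: voiceless /ħ/, voiced —.
glottal: voiceless /h/, voiced /ɦ/.
Gaps, from front to back: palatal lacks voiced (/ʝ/); pharyngeal lacks voiced (/ʕ/).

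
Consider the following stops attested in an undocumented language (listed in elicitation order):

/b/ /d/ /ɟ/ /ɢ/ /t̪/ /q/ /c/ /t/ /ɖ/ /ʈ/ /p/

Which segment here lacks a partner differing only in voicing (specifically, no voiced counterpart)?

Bilabial: /p/ ~ /b/
Alveolar: /t/ ~ /d/
Retroflex: /ʈ/ ~ /ɖ/
Palatal: /c/ ~ /ɟ/
Uvular: /q/ ~ /ɢ/
Dental: only /t̪/ (voiceless); no voiced partner.
So /t̪/ is the unpaired segment.

/t̪/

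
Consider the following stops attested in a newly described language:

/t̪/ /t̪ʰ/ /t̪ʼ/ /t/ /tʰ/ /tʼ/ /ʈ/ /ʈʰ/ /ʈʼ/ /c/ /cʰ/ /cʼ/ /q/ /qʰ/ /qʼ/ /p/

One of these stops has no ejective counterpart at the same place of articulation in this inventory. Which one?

/p/

Dental: /t̪/ ~ /t̪ʰ/ ~ /t̪ʼ/
Alveolar: /t/ ~ /tʰ/ ~ /tʼ/
Retroflex: /ʈ/ ~ /ʈʰ/ ~ /ʈʼ/
Palatal: /c/ ~ /cʰ/ ~ /cʼ/
Uvular: /q/ ~ /qʰ/ ~ /qʼ/
Bilabial: only /p/ (plain); no ejective partner.
So /p/ is the unpaired segment.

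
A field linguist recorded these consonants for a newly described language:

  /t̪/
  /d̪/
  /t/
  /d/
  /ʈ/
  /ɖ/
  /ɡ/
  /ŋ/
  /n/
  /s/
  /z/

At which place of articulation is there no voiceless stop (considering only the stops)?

place of articulation  voiceless  voiced  
dental            t̪        d̪      
alveolar          t         d       
retroflex         ʈ         ɖ       
velar             —         ɡ       
Every place of articulation has a voiceless member except velar, where /k/ would be expected.

velar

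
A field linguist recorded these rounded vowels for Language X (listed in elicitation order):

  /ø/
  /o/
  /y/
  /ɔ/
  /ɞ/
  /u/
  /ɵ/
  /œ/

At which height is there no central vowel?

high

height            front     central   back    
high              y         —         u       
high-mid          ø         ɵ         o       
low-mid           œ         ɞ         ɔ       
Every height has a central member except high, where /ʉ/ would be expected.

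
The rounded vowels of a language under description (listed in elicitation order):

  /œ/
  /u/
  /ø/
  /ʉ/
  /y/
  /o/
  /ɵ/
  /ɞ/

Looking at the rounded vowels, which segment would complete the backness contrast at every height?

high: front /y/, central /ʉ/, back /u/.
high-mid: front /ø/, central /ɵ/, back /o/.
low-mid: front /œ/, central /ɞ/, back —.
The low-mid row has no back member, so the gap is the low-mid back rounded vowel /ɔ/.

/ɔ/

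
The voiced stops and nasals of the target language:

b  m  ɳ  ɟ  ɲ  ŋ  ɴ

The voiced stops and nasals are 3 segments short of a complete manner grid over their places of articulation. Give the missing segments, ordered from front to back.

Oral stop: /b/ (bilabial), /ɟ/ (palatal).
Nasal: /m/ (bilabial), /ɳ/ (retroflex), /ɲ/ (palatal), /ŋ/ (velar), /ɴ/ (uvular).
Gaps, from front to back: retroflex lacks oral stop (/ɖ/); velar lacks oral stop (/ɡ/); uvular lacks oral stop (/ɢ/).

/ɖ/, /ɡ/, /ɢ/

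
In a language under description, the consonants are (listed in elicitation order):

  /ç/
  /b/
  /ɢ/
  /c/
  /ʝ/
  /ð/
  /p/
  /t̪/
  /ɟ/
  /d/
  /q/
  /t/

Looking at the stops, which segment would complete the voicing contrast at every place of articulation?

bilabial: voiceless /p/, voiced /b/.
dental: voiceless /t̪/, voiced —.
alveolar: voiceless /t/, voiced /d/.
palatal: voiceless /c/, voiced /ɟ/.
uvular: voiceless /q/, voiced /ɢ/.
The dental row has no voiced member, so the gap is the voiced dental stop /d̪/.

/d̪/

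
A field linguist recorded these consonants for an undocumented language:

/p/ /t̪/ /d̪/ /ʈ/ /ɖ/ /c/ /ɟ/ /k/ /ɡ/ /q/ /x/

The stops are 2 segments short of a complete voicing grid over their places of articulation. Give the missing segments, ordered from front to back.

bilabial: voiceless /p/, voiced —.
dental: voiceless /t̪/, voiced /d̪/.
retroflex: voiceless /ʈ/, voiced /ɖ/.
palatal: voiceless /c/, voiced /ɟ/.
velar: voiceless /k/, voiced /ɡ/.
uvular: voiceless /q/, voiced —.
Gaps, from front to back: bilabial lacks voiced (/b/); uvular lacks voiced (/ɢ/).

/b/, /ɢ/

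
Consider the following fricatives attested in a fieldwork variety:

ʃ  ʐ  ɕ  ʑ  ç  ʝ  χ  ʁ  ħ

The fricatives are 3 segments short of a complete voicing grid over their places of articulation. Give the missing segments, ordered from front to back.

/ʒ/, /ʂ/, /ʕ/

Voiceless: /ʃ/ (postalveolar), /ɕ/ (alveolo-palatal), /ç/ (palatal), /χ/ (uvular), /ħ/ (pharyngeal).
Voiced: /ʐ/ (retroflex), /ʑ/ (alveolo-palatal), /ʝ/ (palatal), /ʁ/ (uvular).
Gaps, from front to back: postalveolar lacks voiced (/ʒ/); retroflex lacks voiceless (/ʂ/); pharyngeal lacks voiced (/ʕ/).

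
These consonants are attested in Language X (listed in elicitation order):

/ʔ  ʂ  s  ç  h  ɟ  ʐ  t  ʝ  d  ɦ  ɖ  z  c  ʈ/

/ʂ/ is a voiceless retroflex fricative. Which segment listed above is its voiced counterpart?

The voiced counterpart is a voiced retroflex fricative — in this inventory, /ʐ/.

/ʐ/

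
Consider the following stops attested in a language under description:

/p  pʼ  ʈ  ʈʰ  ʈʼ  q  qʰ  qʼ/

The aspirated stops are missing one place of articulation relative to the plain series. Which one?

bilabial: plain /p/, aspirated —, ejective /pʼ/.
retroflex: plain /ʈ/, aspirated /ʈʰ/, ejective /ʈʼ/.
uvular: plain /q/, aspirated /qʰ/, ejective /qʼ/.
Every place of articulation has an aspirated member except bilabial, where /pʰ/ would be expected.

bilabial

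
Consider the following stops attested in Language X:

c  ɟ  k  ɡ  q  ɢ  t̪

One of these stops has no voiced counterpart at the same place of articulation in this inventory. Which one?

/t̪/

Palatal: /c/ ~ /ɟ/
Velar: /k/ ~ /ɡ/
Uvular: /q/ ~ /ɢ/
Dental: only /t̪/ (voiceless); no voiced partner.
So /t̪/ is the unpaired segment.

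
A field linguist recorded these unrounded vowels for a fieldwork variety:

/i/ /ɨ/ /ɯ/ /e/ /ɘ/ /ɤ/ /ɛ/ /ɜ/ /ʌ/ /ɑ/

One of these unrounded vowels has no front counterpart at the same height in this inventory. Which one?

/ɑ/

High: /i/ ~ /ɨ/ ~ /ɯ/
High-mid: /e/ ~ /ɘ/ ~ /ɤ/
Low-mid: /ɛ/ ~ /ɜ/ ~ /ʌ/
Low: only /ɑ/ (back); no front partner.
So /ɑ/ is the unpaired segment.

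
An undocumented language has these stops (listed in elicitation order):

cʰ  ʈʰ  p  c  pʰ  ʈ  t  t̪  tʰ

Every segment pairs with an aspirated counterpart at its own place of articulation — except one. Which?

/t̪/

Bilabial: /p/ ~ /pʰ/
Alveolar: /t/ ~ /tʰ/
Retroflex: /ʈ/ ~ /ʈʰ/
Palatal: /c/ ~ /cʰ/
Dental: only /t̪/ (plain); no aspirated partner.
So /t̪/ is the unpaired segment.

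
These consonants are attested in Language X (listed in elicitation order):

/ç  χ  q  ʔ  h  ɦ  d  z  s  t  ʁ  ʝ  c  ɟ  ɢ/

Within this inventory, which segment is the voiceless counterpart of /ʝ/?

/ʝ/ is a voiced palatal fricative.
The voiceless counterpart is a voiceless palatal fricative — in this inventory, /ç/.

/ç/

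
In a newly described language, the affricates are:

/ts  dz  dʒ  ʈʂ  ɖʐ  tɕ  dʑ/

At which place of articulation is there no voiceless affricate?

place of articulation  voiceless  voiced  
alveolar          ts        dz      
postalveolar      —         dʒ      
retroflex         ʈʂ        ɖʐ      
alveolo-palatal   tɕ        dʑ      
Every place of articulation has a voiceless member except postalveolar, where /tʃ/ would be expected.

postalveolar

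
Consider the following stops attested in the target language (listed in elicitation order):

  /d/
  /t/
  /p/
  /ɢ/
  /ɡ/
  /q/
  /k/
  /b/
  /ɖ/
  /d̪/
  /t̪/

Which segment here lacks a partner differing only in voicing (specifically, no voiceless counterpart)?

Bilabial: /p/ ~ /b/
Dental: /t̪/ ~ /d̪/
Alveolar: /t/ ~ /d/
Velar: /k/ ~ /ɡ/
Uvular: /q/ ~ /ɢ/
Retroflex: only /ɖ/ (voiced); no voiceless partner.
So /ɖ/ is the unpaired segment.

/ɖ/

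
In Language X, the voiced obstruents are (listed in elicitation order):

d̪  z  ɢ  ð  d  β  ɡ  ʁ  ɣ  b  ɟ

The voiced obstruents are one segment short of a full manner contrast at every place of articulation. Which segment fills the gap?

/ʝ/

bilabial: stop /b/, fricative /β/.
dental: stop /d̪/, fricative /ð/.
alveolar: stop /d/, fricative /z/.
palatal: stop /ɟ/, fricative —.
velar: stop /ɡ/, fricative /ɣ/.
uvular: stop /ɢ/, fricative /ʁ/.
The palatal row has no fricative member, so the gap is the palatal fricative /ʝ/.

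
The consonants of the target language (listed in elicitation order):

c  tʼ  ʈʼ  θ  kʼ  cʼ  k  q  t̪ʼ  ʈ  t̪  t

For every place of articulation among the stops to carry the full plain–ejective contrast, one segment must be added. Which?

Plain: /t̪/ (dental), /t/ (alveolar), /ʈ/ (retroflex), /c/ (palatal), /k/ (velar), /q/ (uvular).
Ejective: /t̪ʼ/ (dental), /tʼ/ (alveolar), /ʈʼ/ (retroflex), /cʼ/ (palatal), /kʼ/ (velar).
The uvular row has no ejective member, so the gap is the ejective uvular stop /qʼ/.

/qʼ/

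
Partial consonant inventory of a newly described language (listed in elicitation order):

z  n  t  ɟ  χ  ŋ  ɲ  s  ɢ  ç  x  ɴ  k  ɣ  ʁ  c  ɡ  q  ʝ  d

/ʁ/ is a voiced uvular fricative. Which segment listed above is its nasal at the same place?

/ɴ/

The nasal at the same place is an uvular nasal — in this inventory, /ɴ/.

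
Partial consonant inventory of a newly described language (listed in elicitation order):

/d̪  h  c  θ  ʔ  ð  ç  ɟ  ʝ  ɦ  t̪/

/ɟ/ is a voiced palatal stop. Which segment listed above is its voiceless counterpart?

/c/

The voiceless counterpart is a voiceless palatal stop — in this inventory, /c/.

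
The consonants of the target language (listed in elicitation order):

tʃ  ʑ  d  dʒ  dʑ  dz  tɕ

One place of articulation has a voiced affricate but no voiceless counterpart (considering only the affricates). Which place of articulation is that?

alveolar

Voiceless: /tʃ/ (postalveolar), /tɕ/ (alveolo-palatal).
Voiced: /dz/ (alveolar), /dʒ/ (postalveolar), /dʑ/ (alveolo-palatal).
Every place of articulation has a voiceless member except alveolar, where /ts/ would be expected.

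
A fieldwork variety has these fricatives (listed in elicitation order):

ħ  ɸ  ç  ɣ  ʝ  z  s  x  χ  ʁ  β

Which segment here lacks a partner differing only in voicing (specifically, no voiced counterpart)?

/ħ/

Bilabial: /ɸ/ ~ /β/
Alveolar: /s/ ~ /z/
Palatal: /ç/ ~ /ʝ/
Velar: /x/ ~ /ɣ/
Uvular: /χ/ ~ /ʁ/
Pharyngeal: only /ħ/ (voiceless); no voiced partner.
So /ħ/ is the unpaired segment.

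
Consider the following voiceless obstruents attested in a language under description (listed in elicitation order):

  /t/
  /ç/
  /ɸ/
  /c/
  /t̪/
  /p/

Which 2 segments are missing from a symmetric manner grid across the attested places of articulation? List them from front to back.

place of articulation  stop      fricative
bilabial          p         ɸ       
dental            t̪        —       
alveolar          t         —       
palatal           c         ç       
Gaps, from front to back: dental lacks fricative (/θ/); alveolar lacks fricative (/s/).

/θ/, /s/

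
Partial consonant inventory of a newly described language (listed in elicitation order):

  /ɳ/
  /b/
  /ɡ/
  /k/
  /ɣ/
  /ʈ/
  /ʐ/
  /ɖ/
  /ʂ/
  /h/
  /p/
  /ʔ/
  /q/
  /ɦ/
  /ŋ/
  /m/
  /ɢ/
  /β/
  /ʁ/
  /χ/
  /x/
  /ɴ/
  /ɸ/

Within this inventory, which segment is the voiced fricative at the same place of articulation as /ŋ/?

/ŋ/ is a velar nasal.
The voiced fricative at the same place is a voiced velar fricative — in this inventory, /ɣ/.

/ɣ/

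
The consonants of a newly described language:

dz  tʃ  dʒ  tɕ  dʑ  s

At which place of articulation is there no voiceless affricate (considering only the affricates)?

alveolar

alveolar: voiceless —, voiced /dz/.
postalveolar: voiceless /tʃ/, voiced /dʒ/.
alveolo-palatal: voiceless /tɕ/, voiced /dʑ/.
Every place of articulation has a voiceless member except alveolar, where /ts/ would be expected.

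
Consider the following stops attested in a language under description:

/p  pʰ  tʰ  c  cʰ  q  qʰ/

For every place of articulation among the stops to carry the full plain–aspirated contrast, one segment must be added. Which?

bilabial: plain /p/, aspirated /pʰ/.
alveolar: plain —, aspirated /tʰ/.
palatal: plain /c/, aspirated /cʰ/.
uvular: plain /q/, aspirated /qʰ/.
The alveolar row has no plain member, so the gap is the plain alveolar stop /t/.

/t/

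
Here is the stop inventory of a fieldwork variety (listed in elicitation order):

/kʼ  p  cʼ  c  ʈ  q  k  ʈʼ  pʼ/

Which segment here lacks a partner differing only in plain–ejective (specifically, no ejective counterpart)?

Bilabial: /p/ ~ /pʼ/
Retroflex: /ʈ/ ~ /ʈʼ/
Palatal: /c/ ~ /cʼ/
Velar: /k/ ~ /kʼ/
Uvular: only /q/ (plain); no ejective partner.
So /q/ is the unpaired segment.

/q/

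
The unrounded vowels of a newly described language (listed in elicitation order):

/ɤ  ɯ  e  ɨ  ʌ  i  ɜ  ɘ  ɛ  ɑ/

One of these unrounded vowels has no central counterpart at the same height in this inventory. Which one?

High: /i/ ~ /ɨ/ ~ /ɯ/
High-mid: /e/ ~ /ɘ/ ~ /ɤ/
Low-mid: /ɛ/ ~ /ɜ/ ~ /ʌ/
Low: only /ɑ/ (back); no central partner.
So /ɑ/ is the unpaired segment.

/ɑ/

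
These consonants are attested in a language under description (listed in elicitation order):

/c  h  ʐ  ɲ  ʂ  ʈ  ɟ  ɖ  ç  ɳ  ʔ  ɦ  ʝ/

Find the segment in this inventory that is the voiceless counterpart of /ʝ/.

/ʝ/ is a voiced palatal fricative.
The voiceless counterpart is a voiceless palatal fricative — in this inventory, /ç/.

/ç/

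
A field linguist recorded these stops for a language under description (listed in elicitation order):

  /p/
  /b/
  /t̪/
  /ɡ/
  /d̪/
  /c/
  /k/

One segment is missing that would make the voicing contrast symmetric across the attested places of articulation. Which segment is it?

/ɟ/

place of articulation  voiceless  voiced  
bilabial          p         b       
dental            t̪        d̪      
palatal           c         —       
velar             k         ɡ       
The palatal row has no voiced member, so the gap is the voiced palatal stop /ɟ/.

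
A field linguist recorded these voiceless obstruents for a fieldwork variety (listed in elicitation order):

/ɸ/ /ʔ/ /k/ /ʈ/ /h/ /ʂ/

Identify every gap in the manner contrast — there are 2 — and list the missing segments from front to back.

/p/, /x/

Stop: /ʈ/ (retroflex), /k/ (velar), /ʔ/ (glottal).
Fricative: /ɸ/ (bilabial), /ʂ/ (retroflex), /h/ (glottal).
Gaps, from front to back: bilabial lacks stop (/p/); velar lacks fricative (/x/).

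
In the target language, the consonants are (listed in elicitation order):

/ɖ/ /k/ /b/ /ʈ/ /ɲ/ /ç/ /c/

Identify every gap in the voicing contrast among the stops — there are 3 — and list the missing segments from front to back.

Voiceless: /ʈ/ (retroflex), /c/ (palatal), /k/ (velar).
Voiced: /b/ (bilabial), /ɖ/ (retroflex).
Gaps, from front to back: bilabial lacks voiceless (/p/); palatal lacks voiced (/ɟ/); velar lacks voiced (/ɡ/).

/p/, /ɟ/, /ɡ/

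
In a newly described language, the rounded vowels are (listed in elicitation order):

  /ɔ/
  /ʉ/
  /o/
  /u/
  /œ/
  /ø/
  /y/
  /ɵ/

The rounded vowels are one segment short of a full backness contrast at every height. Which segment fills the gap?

/ɞ/

Front: /y/ (high), /ø/ (high-mid), /œ/ (low-mid).
Central: /ʉ/ (high), /ɵ/ (high-mid).
Back: /u/ (high), /o/ (high-mid), /ɔ/ (low-mid).
The low-mid row has no central member, so the gap is the low-mid central rounded vowel /ɞ/.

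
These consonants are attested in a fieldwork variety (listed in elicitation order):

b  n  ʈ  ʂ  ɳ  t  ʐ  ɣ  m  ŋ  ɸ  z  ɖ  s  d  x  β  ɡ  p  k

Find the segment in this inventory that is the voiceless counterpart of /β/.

/β/ is a voiced bilabial fricative.
The voiceless counterpart is a voiceless bilabial fricative — in this inventory, /ɸ/.

/ɸ/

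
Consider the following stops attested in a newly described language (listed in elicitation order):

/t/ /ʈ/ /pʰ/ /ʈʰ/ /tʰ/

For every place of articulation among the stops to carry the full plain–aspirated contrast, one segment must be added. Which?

/p/

bilabial: plain —, aspirated /pʰ/.
alveolar: plain /t/, aspirated /tʰ/.
retroflex: plain /ʈ/, aspirated /ʈʰ/.
The bilabial row has no plain member, so the gap is the plain bilabial stop /p/.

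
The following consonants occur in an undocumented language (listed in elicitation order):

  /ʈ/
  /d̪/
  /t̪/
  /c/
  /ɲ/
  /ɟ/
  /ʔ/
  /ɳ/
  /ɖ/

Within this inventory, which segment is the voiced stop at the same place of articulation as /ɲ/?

/ɟ/

/ɲ/ is a palatal nasal.
The voiced stop at the same place is a voiced palatal stop — in this inventory, /ɟ/.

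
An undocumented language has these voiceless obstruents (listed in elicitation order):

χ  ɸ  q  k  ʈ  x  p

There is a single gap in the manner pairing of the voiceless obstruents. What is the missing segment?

place of articulation  stop      fricative
bilabial          p         ɸ       
retroflex         ʈ         —       
velar             k         x       
uvular            q         χ       
The retroflex row has no fricative member, so the gap is the retroflex fricative /ʂ/.

/ʂ/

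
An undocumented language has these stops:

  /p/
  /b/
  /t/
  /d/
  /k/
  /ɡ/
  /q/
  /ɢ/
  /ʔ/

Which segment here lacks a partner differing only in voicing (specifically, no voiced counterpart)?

/ʔ/

Bilabial: /p/ ~ /b/
Alveolar: /t/ ~ /d/
Velar: /k/ ~ /ɡ/
Uvular: /q/ ~ /ɢ/
Glottal: only /ʔ/ (voiceless); no voiced partner.
So /ʔ/ is the unpaired segment.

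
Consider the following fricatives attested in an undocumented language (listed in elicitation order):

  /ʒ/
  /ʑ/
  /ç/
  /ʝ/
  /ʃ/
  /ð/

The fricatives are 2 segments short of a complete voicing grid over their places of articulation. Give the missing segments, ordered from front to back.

/θ/, /ɕ/

Voiceless: /ʃ/ (postalveolar), /ç/ (palatal).
Voiced: /ð/ (dental), /ʒ/ (postalveolar), /ʑ/ (alveolo-palatal), /ʝ/ (palatal).
Gaps, from front to back: dental lacks voiceless (/θ/); alveolo-palatal lacks voiceless (/ɕ/).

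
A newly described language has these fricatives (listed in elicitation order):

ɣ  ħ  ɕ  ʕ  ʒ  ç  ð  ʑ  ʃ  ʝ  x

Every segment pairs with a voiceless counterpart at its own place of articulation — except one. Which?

Postalveolar: /ʃ/ ~ /ʒ/
Alveolo-palatal: /ɕ/ ~ /ʑ/
Palatal: /ç/ ~ /ʝ/
Velar: /x/ ~ /ɣ/
Pharyngeal: /ħ/ ~ /ʕ/
Dental: only /ð/ (voiced); no voiceless partner.
So /ð/ is the unpaired segment.

/ð/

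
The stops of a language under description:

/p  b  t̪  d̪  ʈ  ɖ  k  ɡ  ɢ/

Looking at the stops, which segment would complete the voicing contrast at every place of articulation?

/q/

place of articulation  voiceless  voiced  
bilabial          p         b       
dental            t̪        d̪      
retroflex         ʈ         ɖ       
velar             k         ɡ       
uvular            —         ɢ       
The uvular row has no voiceless member, so the gap is the voiceless uvular stop /q/.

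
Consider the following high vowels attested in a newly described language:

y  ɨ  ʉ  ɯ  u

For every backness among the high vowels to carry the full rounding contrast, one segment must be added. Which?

Unrounded: /ɨ/ (central), /ɯ/ (back).
Rounded: /y/ (front), /ʉ/ (central), /u/ (back).
The front row has no unrounded member, so the gap is the front unrounded vowel /i/.

/i/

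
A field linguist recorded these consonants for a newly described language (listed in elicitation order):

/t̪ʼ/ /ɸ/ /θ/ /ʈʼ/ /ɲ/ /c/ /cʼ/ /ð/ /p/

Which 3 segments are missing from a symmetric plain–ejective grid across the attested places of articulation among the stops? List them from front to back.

/pʼ/, /t̪/, /ʈ/

place of articulation  plain     ejective
bilabial          p         —       
dental            —         t̪ʼ     
retroflex         —         ʈʼ      
palatal           c         cʼ      
Gaps, from front to back: bilabial lacks ejective (/pʼ/); dental lacks plain (/t̪/); retroflex lacks plain (/ʈ/).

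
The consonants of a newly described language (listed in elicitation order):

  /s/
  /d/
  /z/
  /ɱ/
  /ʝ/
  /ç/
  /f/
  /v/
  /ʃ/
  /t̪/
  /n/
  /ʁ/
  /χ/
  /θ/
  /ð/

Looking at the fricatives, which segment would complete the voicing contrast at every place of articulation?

Voiceless: /f/ (labiodental), /θ/ (dental), /s/ (alveolar), /ʃ/ (postalveolar), /ç/ (palatal), /χ/ (uvular).
Voiced: /v/ (labiodental), /ð/ (dental), /z/ (alveolar), /ʝ/ (palatal), /ʁ/ (uvular).
The postalveolar row has no voiced member, so the gap is the voiced postalveolar fricative /ʒ/.

/ʒ/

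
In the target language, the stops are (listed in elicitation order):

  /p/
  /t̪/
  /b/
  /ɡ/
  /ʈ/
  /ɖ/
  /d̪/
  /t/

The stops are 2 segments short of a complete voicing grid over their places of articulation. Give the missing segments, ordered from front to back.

/d/, /k/

Voiceless: /p/ (bilabial), /t̪/ (dental), /t/ (alveolar), /ʈ/ (retroflex).
Voiced: /b/ (bilabial), /d̪/ (dental), /ɖ/ (retroflex), /ɡ/ (velar).
Gaps, from front to back: alveolar lacks voiced (/d/); velar lacks voiceless (/k/).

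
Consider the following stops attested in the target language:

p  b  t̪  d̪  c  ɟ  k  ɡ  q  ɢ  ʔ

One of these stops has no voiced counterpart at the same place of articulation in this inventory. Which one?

/ʔ/

Bilabial: /p/ ~ /b/
Dental: /t̪/ ~ /d̪/
Palatal: /c/ ~ /ɟ/
Velar: /k/ ~ /ɡ/
Uvular: /q/ ~ /ɢ/
Glottal: only /ʔ/ (voiceless); no voiced partner.
So /ʔ/ is the unpaired segment.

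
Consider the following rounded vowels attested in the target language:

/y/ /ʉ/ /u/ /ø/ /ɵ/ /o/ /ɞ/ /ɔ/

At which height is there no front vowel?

high: front /y/, central /ʉ/, back /u/.
high-mid: front /ø/, central /ɵ/, back /o/.
low-mid: front —, central /ɞ/, back /ɔ/.
Every height has a front member except low-mid, where /œ/ would be expected.

low-mid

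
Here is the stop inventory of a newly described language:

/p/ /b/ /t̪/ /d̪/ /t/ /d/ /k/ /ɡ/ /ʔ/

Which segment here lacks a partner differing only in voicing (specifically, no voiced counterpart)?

Bilabial: /p/ ~ /b/
Dental: /t̪/ ~ /d̪/
Alveolar: /t/ ~ /d/
Velar: /k/ ~ /ɡ/
Glottal: only /ʔ/ (voiceless); no voiced partner.
So /ʔ/ is the unpaired segment.

/ʔ/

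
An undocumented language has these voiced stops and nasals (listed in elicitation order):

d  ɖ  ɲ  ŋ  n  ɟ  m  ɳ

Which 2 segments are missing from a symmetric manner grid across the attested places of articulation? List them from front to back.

place of articulation  oral stop  nasal   
bilabial          —         m       
alveolar          d         n       
retroflex         ɖ         ɳ       
palatal           ɟ         ɲ       
velar             —         ŋ       
Gaps, from front to back: bilabial lacks oral stop (/b/); velar lacks oral stop (/ɡ/).

/b/, /ɡ/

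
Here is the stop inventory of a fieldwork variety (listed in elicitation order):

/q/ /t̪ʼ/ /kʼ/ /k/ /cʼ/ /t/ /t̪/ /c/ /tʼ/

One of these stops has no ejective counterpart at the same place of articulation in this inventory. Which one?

Dental: /t̪/ ~ /t̪ʼ/
Alveolar: /t/ ~ /tʼ/
Palatal: /c/ ~ /cʼ/
Velar: /k/ ~ /kʼ/
Uvular: only /q/ (plain); no ejective partner.
So /q/ is the unpaired segment.

/q/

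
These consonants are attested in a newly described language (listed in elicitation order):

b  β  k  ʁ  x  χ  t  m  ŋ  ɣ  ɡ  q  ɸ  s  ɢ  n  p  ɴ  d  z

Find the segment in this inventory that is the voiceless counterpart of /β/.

/β/ is a voiced bilabial fricative.
The voiceless counterpart is a voiceless bilabial fricative — in this inventory, /ɸ/.

/ɸ/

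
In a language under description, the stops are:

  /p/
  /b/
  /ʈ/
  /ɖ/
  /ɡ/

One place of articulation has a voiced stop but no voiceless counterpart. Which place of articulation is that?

velar

Voiceless: /p/ (bilabial), /ʈ/ (retroflex).
Voiced: /b/ (bilabial), /ɖ/ (retroflex), /ɡ/ (velar).
Every place of articulation has a voiceless member except velar, where /k/ would be expected.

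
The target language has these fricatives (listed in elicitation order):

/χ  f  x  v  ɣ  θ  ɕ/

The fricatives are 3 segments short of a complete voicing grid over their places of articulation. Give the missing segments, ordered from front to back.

place of articulation  voiceless  voiced  
labiodental       f         v       
dental            θ         —       
alveolo-palatal   ɕ         —       
velar             x         ɣ       
uvular            χ         —       
Gaps, from front to back: dental lacks voiced (/ð/); alveolo-palatal lacks voiced (/ʑ/); uvular lacks voiced (/ʁ/).

/ð/, /ʑ/, /ʁ/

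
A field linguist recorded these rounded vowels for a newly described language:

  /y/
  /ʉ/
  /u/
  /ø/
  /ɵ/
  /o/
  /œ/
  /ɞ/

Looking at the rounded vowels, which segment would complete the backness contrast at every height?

/ɔ/

Front: /y/ (high), /ø/ (high-mid), /œ/ (low-mid).
Central: /ʉ/ (high), /ɵ/ (high-mid), /ɞ/ (low-mid).
Back: /u/ (high), /o/ (high-mid).
The low-mid row has no back member, so the gap is the low-mid back rounded vowel /ɔ/.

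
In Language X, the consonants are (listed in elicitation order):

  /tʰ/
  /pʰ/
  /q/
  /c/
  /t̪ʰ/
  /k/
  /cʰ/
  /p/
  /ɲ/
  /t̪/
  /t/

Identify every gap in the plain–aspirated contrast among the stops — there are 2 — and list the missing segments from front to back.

Plain: /p/ (bilabial), /t̪/ (dental), /t/ (alveolar), /c/ (palatal), /k/ (velar), /q/ (uvular).
Aspirated: /pʰ/ (bilabial), /t̪ʰ/ (dental), /tʰ/ (alveolar), /cʰ/ (palatal).
Gaps, from front to back: velar lacks aspirated (/kʰ/); uvular lacks aspirated (/qʰ/).

/kʰ/, /qʰ/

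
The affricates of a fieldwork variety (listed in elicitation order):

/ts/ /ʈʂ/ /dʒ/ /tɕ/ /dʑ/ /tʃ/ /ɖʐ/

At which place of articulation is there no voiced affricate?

alveolar

Voiceless: /ts/ (alveolar), /tʃ/ (postalveolar), /ʈʂ/ (retroflex), /tɕ/ (alveolo-palatal).
Voiced: /dʒ/ (postalveolar), /ɖʐ/ (retroflex), /dʑ/ (alveolo-palatal).
Every place of articulation has a voiced member except alveolar, where /dz/ would be expected.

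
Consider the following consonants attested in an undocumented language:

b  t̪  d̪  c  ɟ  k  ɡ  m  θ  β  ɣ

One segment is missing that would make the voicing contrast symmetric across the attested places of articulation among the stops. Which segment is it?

Voiceless: /t̪/ (dental), /c/ (palatal), /k/ (velar).
Voiced: /b/ (bilabial), /d̪/ (dental), /ɟ/ (palatal), /ɡ/ (velar).
The bilabial row has no voiceless member, so the gap is the voiceless bilabial stop /p/.

/p/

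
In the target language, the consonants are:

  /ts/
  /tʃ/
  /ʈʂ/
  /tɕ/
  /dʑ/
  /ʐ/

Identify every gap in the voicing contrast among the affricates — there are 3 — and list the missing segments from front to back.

alveolar: voiceless /ts/, voiced —.
postalveolar: voiceless /tʃ/, voiced —.
retroflex: voiceless /ʈʂ/, voiced —.
alveolo-palatal: voiceless /tɕ/, voiced /dʑ/.
Gaps, from front to back: alveolar lacks voiced (/dz/); postalveolar lacks voiced (/dʒ/); retroflex lacks voiced (/ɖʐ/).

/dz/, /dʒ/, /ɖʐ/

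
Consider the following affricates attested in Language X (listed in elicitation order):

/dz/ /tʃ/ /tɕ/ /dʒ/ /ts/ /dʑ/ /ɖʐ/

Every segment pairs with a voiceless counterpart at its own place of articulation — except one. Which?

Alveolar: /ts/ ~ /dz/
Postalveolar: /tʃ/ ~ /dʒ/
Alveolo-palatal: /tɕ/ ~ /dʑ/
Retroflex: only /ɖʐ/ (voiced); no voiceless partner.
So /ɖʐ/ is the unpaired segment.

/ɖʐ/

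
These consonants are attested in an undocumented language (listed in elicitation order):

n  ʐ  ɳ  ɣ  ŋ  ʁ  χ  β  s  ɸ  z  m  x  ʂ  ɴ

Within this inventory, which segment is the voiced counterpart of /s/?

/z/

/s/ is a voiceless alveolar fricative.
The voiced counterpart is a voiced alveolar fricative — in this inventory, /z/.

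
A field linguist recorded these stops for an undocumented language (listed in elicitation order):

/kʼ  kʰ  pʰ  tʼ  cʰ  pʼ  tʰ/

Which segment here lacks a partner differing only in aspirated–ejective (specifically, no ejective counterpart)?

/cʰ/

Bilabial: /pʰ/ ~ /pʼ/
Alveolar: /tʰ/ ~ /tʼ/
Velar: /kʰ/ ~ /kʼ/
Palatal: only /cʰ/ (aspirated); no ejective partner.
So /cʰ/ is the unpaired segment.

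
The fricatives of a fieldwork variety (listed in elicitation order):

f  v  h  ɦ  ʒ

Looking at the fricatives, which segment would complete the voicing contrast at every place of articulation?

place of articulation  voiceless  voiced  
labiodental       f         v       
postalveolar      —         ʒ       
glottal           h         ɦ       
The postalveolar row has no voiceless member, so the gap is the voiceless postalveolar fricative /ʃ/.

/ʃ/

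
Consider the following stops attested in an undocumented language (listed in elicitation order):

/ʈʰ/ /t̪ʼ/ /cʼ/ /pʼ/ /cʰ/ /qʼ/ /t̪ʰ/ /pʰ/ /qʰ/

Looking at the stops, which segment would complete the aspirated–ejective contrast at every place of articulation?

/ʈʼ/

Aspirated: /pʰ/ (bilabial), /t̪ʰ/ (dental), /ʈʰ/ (retroflex), /cʰ/ (palatal), /qʰ/ (uvular).
Ejective: /pʼ/ (bilabial), /t̪ʼ/ (dental), /cʼ/ (palatal), /qʼ/ (uvular).
The retroflex row has no ejective member, so the gap is the ejective retroflex stop /ʈʼ/.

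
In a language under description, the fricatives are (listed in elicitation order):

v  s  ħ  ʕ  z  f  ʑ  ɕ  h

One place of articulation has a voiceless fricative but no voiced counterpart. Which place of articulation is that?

glottal

labiodental: voiceless /f/, voiced /v/.
alveolar: voiceless /s/, voiced /z/.
alveolo-palatal: voiceless /ɕ/, voiced /ʑ/.
pharyngeal: voiceless /ħ/, voiced /ʕ/.
glottal: voiceless /h/, voiced —.
Every place of articulation has a voiced member except glottal, where /ɦ/ would be expected.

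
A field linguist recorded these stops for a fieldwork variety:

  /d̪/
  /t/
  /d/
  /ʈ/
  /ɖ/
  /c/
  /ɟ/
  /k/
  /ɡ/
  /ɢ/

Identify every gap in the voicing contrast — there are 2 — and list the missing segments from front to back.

/t̪/, /q/

dental: voiceless —, voiced /d̪/.
alveolar: voiceless /t/, voiced /d/.
retroflex: voiceless /ʈ/, voiced /ɖ/.
palatal: voiceless /c/, voiced /ɟ/.
velar: voiceless /k/, voiced /ɡ/.
uvular: voiceless —, voiced /ɢ/.
Gaps, from front to back: dental lacks voiceless (/t̪/); uvular lacks voiceless (/q/).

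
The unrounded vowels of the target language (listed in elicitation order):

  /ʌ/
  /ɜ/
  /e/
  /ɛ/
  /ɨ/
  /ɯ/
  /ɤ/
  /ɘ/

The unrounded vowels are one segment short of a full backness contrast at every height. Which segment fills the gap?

/i/

high: front —, central /ɨ/, back /ɯ/.
high-mid: front /e/, central /ɘ/, back /ɤ/.
low-mid: front /ɛ/, central /ɜ/, back /ʌ/.
The high row has no front member, so the gap is the high front unrounded vowel /i/.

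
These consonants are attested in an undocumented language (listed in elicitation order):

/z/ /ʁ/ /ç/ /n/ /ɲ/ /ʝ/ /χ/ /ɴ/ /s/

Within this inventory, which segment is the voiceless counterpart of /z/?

/z/ is a voiced alveolar fricative.
The voiceless counterpart is a voiceless alveolar fricative — in this inventory, /s/.

/s/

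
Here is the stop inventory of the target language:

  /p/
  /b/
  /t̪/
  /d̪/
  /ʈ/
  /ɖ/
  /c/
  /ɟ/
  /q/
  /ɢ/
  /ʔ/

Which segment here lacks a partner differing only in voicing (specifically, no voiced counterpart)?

Bilabial: /p/ ~ /b/
Dental: /t̪/ ~ /d̪/
Retroflex: /ʈ/ ~ /ɖ/
Palatal: /c/ ~ /ɟ/
Uvular: /q/ ~ /ɢ/
Glottal: only /ʔ/ (voiceless); no voiced partner.
So /ʔ/ is the unpaired segment.

/ʔ/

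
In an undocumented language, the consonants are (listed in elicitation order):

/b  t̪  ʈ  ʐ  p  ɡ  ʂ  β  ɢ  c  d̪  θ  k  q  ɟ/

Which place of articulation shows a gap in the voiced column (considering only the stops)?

retroflex

bilabial: voiceless /p/, voiced /b/.
dental: voiceless /t̪/, voiced /d̪/.
retroflex: voiceless /ʈ/, voiced —.
palatal: voiceless /c/, voiced /ɟ/.
velar: voiceless /k/, voiced /ɡ/.
uvular: voiceless /q/, voiced /ɢ/.
Every place of articulation has a voiced member except retroflex, where /ɖ/ would be expected.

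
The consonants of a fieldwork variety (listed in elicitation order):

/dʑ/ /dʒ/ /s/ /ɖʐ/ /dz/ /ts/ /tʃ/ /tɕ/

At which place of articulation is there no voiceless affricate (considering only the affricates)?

retroflex

place of articulation  voiceless  voiced  
alveolar          ts        dz      
postalveolar      tʃ        dʒ      
retroflex         —         ɖʐ      
alveolo-palatal   tɕ        dʑ      
Every place of articulation has a voiceless member except retroflex, where /ʈʂ/ would be expected.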